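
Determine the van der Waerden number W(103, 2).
W(103, 2) = 103 + 1 = 104

A 2-term AP is any pair of integers, so a monochromatic 2-AP exists iff some colour is used at least twice. With 103 colours, the colouring i ↦ i on {1, ..., 103} uses each colour once, avoiding any monochromatic pair, so W(103, 2) > 103. For {1, ..., 104}, pigeonhole forces two integers of the same colour, which form a monochromatic 2-AP. Hence W(103, 2) = 104.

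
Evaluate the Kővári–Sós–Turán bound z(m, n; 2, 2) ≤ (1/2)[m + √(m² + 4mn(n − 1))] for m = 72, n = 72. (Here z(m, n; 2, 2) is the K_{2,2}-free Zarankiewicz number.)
z(72, 72; 2, 2) ≤ (1/2)[72 + √(72² + 4·72·72·71)] = (1/2)[72 + √1477440] = 643.7499

Kővári–Sós–Turán: let r_1, ..., r_72 be the row sums and z = Σ r_i the total number of 1s. Each pair of columns can share at most one row with both entries 1 (else a 2×2 all-ones block appears), so Σ_i C(r_i, 2) ≤ C(72, 2) = 2556. By convexity Σ_i C(r_i, 2) ≥ 72·C(z/72, 2) = z(z − 72)/(2·72), giving z² − 72z − 72·72·71 ≤ 0 and hence z ≤ (1/2)[72 + √(5184 + 4·368064)] = (1/2)[72 + √1477440] ≈ (1/2)(72 + 1215.4999) = 643.7499.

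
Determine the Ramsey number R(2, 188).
R(2, 188) = 188

R(2, k) = k for all k ≥ 2: in a 2-colouring of K_k, either some edge is red (a red K_2) or all edges are blue (a blue K_k). And K_{187} coloured all-blue has no blue K_188, so R(2, 188) > 187. Hence R(2, 188) = 188.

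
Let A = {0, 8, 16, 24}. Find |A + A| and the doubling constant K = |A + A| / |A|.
K = |A + A| / |A| = 7/4

Enumerate A + A = {a + b : a, b ∈ A}. With |A| = 4, there are |A|^2 = 16 ordered sum pairs; collecting distinct values, A + A = {0, 8, 16, 24, 32, 40, 48}, so |A + A| = 7. Thus K = 7/4. Here |A + A| = 2|A| − 1 = 7, the minimum possible — so K = 7/4 is minimal, which holds iff A is an arithmetic progression.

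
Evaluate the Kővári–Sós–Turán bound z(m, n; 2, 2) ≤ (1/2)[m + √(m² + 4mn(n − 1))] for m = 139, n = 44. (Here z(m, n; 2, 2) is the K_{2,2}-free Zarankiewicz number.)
z(139, 44; 2, 2) ≤ (1/2)[139 + √(139² + 4·139·44·43)] = (1/2)[139 + √1071273] = 587.0116

Kővári–Sós–Turán: let r_1, ..., r_139 be the row sums and z = Σ r_i the total number of 1s. Each pair of columns can share at most one row with both entries 1 (else a 2×2 all-ones block appears), so Σ_i C(r_i, 2) ≤ C(44, 2) = 946. By convexity Σ_i C(r_i, 2) ≥ 139·C(z/139, 2) = z(z − 139)/(2·139), giving z² − 139z − 139·44·43 ≤ 0 and hence z ≤ (1/2)[139 + √(19321 + 4·262988)] = (1/2)[139 + √1071273] ≈ (1/2)(139 + 1035.0232) = 587.0116.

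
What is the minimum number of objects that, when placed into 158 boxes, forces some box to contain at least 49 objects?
n = (49 − 1)·158 + 1 = 7585

By the generalised pigeonhole principle, to guarantee some box contains ≥ r objects we need more than (r − 1) · k objects total. Threshold: n = (r − 1) · k + 1. With r = 49 and k = 158: n = 48 · 158 + 1 = 7584 + 1 = 7585. For n = 7584 = 48 · 158, we can put exactly 48 objects in every box, avoiding 49 in any single one — so 7585 is tight.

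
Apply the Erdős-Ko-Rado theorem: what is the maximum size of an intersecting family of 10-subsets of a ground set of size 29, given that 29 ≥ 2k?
max |F| = C(28, 9) = 6906900

The Erdős-Ko-Rado theorem states: for n ≥ 2k, an intersecting family of k-subsets of an n-element set has size at most C(n − 1, k − 1), with equality for 'star' families {A ⊆ [n] : |A| = k, i ∈ A} (fix an element i). For n = 29, k = 10: C(28, 9) = 6906900.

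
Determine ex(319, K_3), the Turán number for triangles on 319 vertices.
ex(319, K_3) = ⌊319^2/4⌋ = 25440

Mantel (1907): a triangle-free graph on n vertices has at most ⌊n^2/4⌋ edges, with equality for the complete bipartite graph K_{⌊n/2⌋, ⌈n/2⌉}. For n = 319: ⌊319^2/4⌋ = ⌊101761/4⌋ = 25440. The extremal graph is K_{159, 160}, which has 159·160 = 25440 edges.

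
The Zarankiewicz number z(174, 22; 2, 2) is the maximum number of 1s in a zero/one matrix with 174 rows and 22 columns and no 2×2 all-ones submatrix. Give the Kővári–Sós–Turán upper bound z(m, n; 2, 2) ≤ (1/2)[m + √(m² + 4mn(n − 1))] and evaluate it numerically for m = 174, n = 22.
z(174, 22; 2, 2) ≤ (1/2)[174 + √(174² + 4·174·22·21)] = (1/2)[174 + √351828] = 383.5755

Kővári–Sós–Turán: let r_1, ..., r_174 be the row sums and z = Σ r_i the total number of 1s. Each pair of columns can share at most one row with both entries 1 (else a 2×2 all-ones block appears), so Σ_i C(r_i, 2) ≤ C(22, 2) = 231. By convexity Σ_i C(r_i, 2) ≥ 174·C(z/174, 2) = z(z − 174)/(2·174), giving z² − 174z − 174·22·21 ≤ 0 and hence z ≤ (1/2)[174 + √(30276 + 4·80388)] = (1/2)[174 + √351828] ≈ (1/2)(174 + 593.1509) = 383.5755.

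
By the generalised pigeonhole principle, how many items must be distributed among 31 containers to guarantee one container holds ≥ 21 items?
n = (21 − 1)·31 + 1 = 621

By the generalised pigeonhole principle, to guarantee some box contains ≥ r objects we need more than (r − 1) · k objects total. Threshold: n = (r − 1) · k + 1. With r = 21 and k = 31: n = 20 · 31 + 1 = 620 + 1 = 621. For n = 620 = 20 · 31, we can put exactly 20 objects in every box, avoiding 21 in any single one — so 621 is tight.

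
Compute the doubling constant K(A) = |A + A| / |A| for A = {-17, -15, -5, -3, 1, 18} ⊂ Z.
K = |A + A| / |A| = 20/6 = 10/3

Enumerate A + A = {a + b : a, b ∈ A}. With |A| = 6, there are |A|^2 = 36 ordered sum pairs; collecting distinct values, A + A = {-34, -32, -30, -22, -20, -18, -16, -14, -10, -8, -6, -4, -2, 1, 2, 3, 13, 15, 19, 36}, so |A + A| = 20. Thus K = 20/6 = 10/3. For comparison, the minimum possible |A + A| over all 6-element sets is 2·6 − 1 = 11 (so min K = 11/6), attained only by arithmetic progressions.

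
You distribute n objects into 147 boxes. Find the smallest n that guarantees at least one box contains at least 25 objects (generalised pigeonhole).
n = (25 − 1)·147 + 1 = 3529

By the generalised pigeonhole principle, to guarantee some box contains ≥ r objects we need more than (r − 1) · k objects total. Threshold: n = (r − 1) · k + 1. With r = 25 and k = 147: n = 24 · 147 + 1 = 3528 + 1 = 3529. For n = 3528 = 24 · 147, we can put exactly 24 objects in every box, avoiding 25 in any single one — so 3529 is tight.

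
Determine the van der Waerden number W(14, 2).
W(14, 2) = 14 + 1 = 15

A 2-term AP is any pair of integers, so a monochromatic 2-AP exists iff some colour is used at least twice. With 14 colours, the colouring i ↦ i on {1, ..., 14} uses each colour once, avoiding any monochromatic pair, so W(14, 2) > 14. For {1, ..., 15}, pigeonhole forces two integers of the same colour, which form a monochromatic 2-AP. Hence W(14, 2) = 15.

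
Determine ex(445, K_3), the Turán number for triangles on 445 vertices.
ex(445, K_3) = ⌊445^2/4⌋ = 49506

Mantel (1907): a triangle-free graph on n vertices has at most ⌊n^2/4⌋ edges, with equality for the complete bipartite graph K_{⌊n/2⌋, ⌈n/2⌉}. For n = 445: ⌊445^2/4⌋ = ⌊198025/4⌋ = 49506. The extremal graph is K_{222, 223}, which has 222·223 = 49506 edges.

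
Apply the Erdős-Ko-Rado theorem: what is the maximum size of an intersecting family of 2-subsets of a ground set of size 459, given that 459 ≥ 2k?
max |F| = C(458, 1) = 458

Erdős-Ko-Rado (1961): when n ≥ 2k, max |F| = C(n−1, k−1). The bound is attained by the star {A : i ∈ A} for any fixed i ∈ [n]. Here C(459−1, 2−1) = C(458, 1) = 458.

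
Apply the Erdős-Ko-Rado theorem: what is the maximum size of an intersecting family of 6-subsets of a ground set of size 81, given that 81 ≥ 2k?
max |F| = C(80, 5) = 24040016

Erdős-Ko-Rado (1961): when n ≥ 2k, max |F| = C(n−1, k−1). The bound is attained by the star {A : i ∈ A} for any fixed i ∈ [n]. Here C(81−1, 6−1) = C(80, 5) = 24040016.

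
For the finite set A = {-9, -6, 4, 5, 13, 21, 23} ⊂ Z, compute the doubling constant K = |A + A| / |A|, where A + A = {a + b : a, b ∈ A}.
K = |A + A| / |A| = 26/7

Enumerate A + A = {a + b : a, b ∈ A}. With |A| = 7, there are |A|^2 = 49 ordered sum pairs; collecting distinct values, A + A = {-18, -15, -12, -5, -4, -2, -1, 4, 7, 8, 9, 10, 12, 14, 15, 17, 18, 25, 26, 27, 28, 34, 36, 42, 44, 46}, so |A + A| = 26. Thus K = 26/7. For comparison, the minimum possible |A + A| over all 7-element sets is 2·7 − 1 = 13 (so min K = 13/7), attained only by arithmetic progressions.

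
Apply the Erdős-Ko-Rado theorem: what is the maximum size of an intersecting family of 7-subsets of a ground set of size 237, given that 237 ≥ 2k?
max |F| = C(236, 6) = 225070777932

Erdős-Ko-Rado (1961): when n ≥ 2k, max |F| = C(n−1, k−1). The bound is attained by the star {A : i ∈ A} for any fixed i ∈ [n]. Here C(237−1, 7−1) = C(236, 6) = 225070777932.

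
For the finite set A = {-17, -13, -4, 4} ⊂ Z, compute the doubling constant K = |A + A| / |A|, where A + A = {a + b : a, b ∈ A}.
K = |A + A| / |A| = 10/4 = 5/2

Enumerate A + A = {a + b : a, b ∈ A}. With |A| = 4, there are |A|^2 = 16 ordered sum pairs; collecting distinct values, A + A = {-34, -30, -26, -21, -17, -13, -9, -8, 0, 8}, so |A + A| = 10. Thus K = 10/4 = 5/2. For comparison, the minimum possible |A + A| over all 4-element sets is 2·4 − 1 = 7 (so min K = 7/4), attained only by arithmetic progressions.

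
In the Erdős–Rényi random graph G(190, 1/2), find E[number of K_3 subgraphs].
E[# K_3] = C(190, 3) · (1/2)^C(3, 2) = 1125180 / 2^3 = 281295/2 = 140647.5

For each 3-subset S of vertices (there are C(190, 3) = 1125180 such S), let X_S = 1 if S induces a K_3 (all C(3, 2) = 3 edges present). Then P(X_S = 1) = (1/2)^3 = 1/8. By linearity of expectation, E[# K_3] = C(190, 3) · (1/2)^3 = 1125180 / 8 = 281295/2 = 140647.5.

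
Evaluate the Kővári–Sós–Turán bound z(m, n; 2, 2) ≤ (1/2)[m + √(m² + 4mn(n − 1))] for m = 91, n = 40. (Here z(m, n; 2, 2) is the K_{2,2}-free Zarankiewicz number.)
z(91, 40; 2, 2) ≤ (1/2)[91 + √(91² + 4·91·40·39)] = (1/2)[91 + √576121] = 425.0132

Kővári–Sós–Turán: let r_1, ..., r_91 be the row sums and z = Σ r_i the total number of 1s. Each pair of columns can share at most one row with both entries 1 (else a 2×2 all-ones block appears), so Σ_i C(r_i, 2) ≤ C(40, 2) = 780. By convexity Σ_i C(r_i, 2) ≥ 91·C(z/91, 2) = z(z − 91)/(2·91), giving z² − 91z − 91·40·39 ≤ 0 and hence z ≤ (1/2)[91 + √(8281 + 4·141960)] = (1/2)[91 + √576121] ≈ (1/2)(91 + 759.0264) = 425.0132.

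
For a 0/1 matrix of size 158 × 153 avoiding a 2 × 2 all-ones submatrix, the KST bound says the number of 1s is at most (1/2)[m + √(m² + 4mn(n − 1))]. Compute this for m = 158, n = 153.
z(158, 153; 2, 2) ≤ (1/2)[158 + √(158² + 4·158·153·152)] = (1/2)[158 + √14722756] = 1997.5122

Kővári–Sós–Turán: let r_1, ..., r_158 be the row sums and z = Σ r_i the total number of 1s. Each pair of columns can share at most one row with both entries 1 (else a 2×2 all-ones block appears), so Σ_i C(r_i, 2) ≤ C(153, 2) = 11628. By convexity Σ_i C(r_i, 2) ≥ 158·C(z/158, 2) = z(z − 158)/(2·158), giving z² − 158z − 158·153·152 ≤ 0 and hence z ≤ (1/2)[158 + √(24964 + 4·3674448)] = (1/2)[158 + √14722756] ≈ (1/2)(158 + 3837.0244) = 1997.5122.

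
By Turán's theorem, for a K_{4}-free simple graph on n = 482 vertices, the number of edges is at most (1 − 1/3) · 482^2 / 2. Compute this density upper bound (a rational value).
Turán density bound = (2/3) · 482^2/2 = 232324/3 ≈ 77441.3333

Turán's theorem: ex(n, K_{r+1}) is achieved by the complete r-partite Turán graph T(n, r) with parts as balanced as possible, and is at most (1 − 1/r) · n^2/2. For r = 3, n = 482: the density bound is (2/3) · 232324/2 = 232324/3 ≈ 77441.3333. The integer-valued extremum is e(T(482, 3)) = 77441, which is strictly less than the density bound 232324/3 since 3 ∤ 482 (the parts of T(482, 3) cannot all be equal).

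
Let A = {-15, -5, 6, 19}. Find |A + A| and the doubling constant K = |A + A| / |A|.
K = |A + A| / |A| = 10/4 = 5/2

Enumerate A + A = {a + b : a, b ∈ A}. With |A| = 4, there are |A|^2 = 16 ordered sum pairs; collecting distinct values, A + A = {-30, -20, -10, -9, 1, 4, 12, 14, 25, 38}, so |A + A| = 10. Thus K = 10/4 = 5/2. For comparison, the minimum possible |A + A| over all 4-element sets is 2·4 − 1 = 7 (so min K = 7/4), attained only by arithmetic progressions.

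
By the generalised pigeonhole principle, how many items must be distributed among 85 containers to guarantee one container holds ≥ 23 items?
n = (23 − 1)·85 + 1 = 1871

By the generalised pigeonhole principle, to guarantee some box contains ≥ r objects we need more than (r − 1) · k objects total. Threshold: n = (r − 1) · k + 1. With r = 23 and k = 85: n = 22 · 85 + 1 = 1870 + 1 = 1871. For n = 1870 = 22 · 85, we can put exactly 22 objects in every box, avoiding 23 in any single one — so 1871 is tight.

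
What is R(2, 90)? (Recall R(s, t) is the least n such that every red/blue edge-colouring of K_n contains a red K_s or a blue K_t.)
R(2, 90) = 90

R(2, k) = k for all k ≥ 2: in a 2-colouring of K_k, either some edge is red (a red K_2) or all edges are blue (a blue K_k). And K_{89} coloured all-blue has no blue K_90, so R(2, 90) > 89. Hence R(2, 90) = 90.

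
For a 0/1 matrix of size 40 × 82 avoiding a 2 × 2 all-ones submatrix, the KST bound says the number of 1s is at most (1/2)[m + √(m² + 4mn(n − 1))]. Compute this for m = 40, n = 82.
z(40, 82; 2, 2) ≤ (1/2)[40 + √(40² + 4·40·82·81)] = (1/2)[40 + √1064320] = 535.8294

Kővári–Sós–Turán: let r_1, ..., r_40 be the row sums and z = Σ r_i the total number of 1s. Each pair of columns can share at most one row with both entries 1 (else a 2×2 all-ones block appears), so Σ_i C(r_i, 2) ≤ C(82, 2) = 3321. By convexity Σ_i C(r_i, 2) ≥ 40·C(z/40, 2) = z(z − 40)/(2·40), giving z² − 40z − 40·82·81 ≤ 0 and hence z ≤ (1/2)[40 + √(1600 + 4·265680)] = (1/2)[40 + √1064320] ≈ (1/2)(40 + 1031.6589) = 535.8294.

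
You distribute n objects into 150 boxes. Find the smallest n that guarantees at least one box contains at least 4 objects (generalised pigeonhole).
n = (4 − 1)·150 + 1 = 451

By the generalised pigeonhole principle, to guarantee some box contains ≥ r objects we need more than (r − 1) · k objects total. Threshold: n = (r − 1) · k + 1. With r = 4 and k = 150: n = 3 · 150 + 1 = 450 + 1 = 451. For n = 450 = 3 · 150, we can put exactly 3 objects in every box, avoiding 4 in any single one — so 451 is tight.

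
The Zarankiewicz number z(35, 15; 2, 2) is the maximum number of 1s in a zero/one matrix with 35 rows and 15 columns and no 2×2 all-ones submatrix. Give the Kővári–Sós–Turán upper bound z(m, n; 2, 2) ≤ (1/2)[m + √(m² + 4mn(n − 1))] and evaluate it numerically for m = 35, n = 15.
z(35, 15; 2, 2) ≤ (1/2)[35 + √(35² + 4·35·15·14)] = (1/2)[35 + √30625] = 105

Kővári–Sós–Turán: let r_1, ..., r_35 be the row sums and z = Σ r_i the total number of 1s. Each pair of columns can share at most one row with both entries 1 (else a 2×2 all-ones block appears), so Σ_i C(r_i, 2) ≤ C(15, 2) = 105. By convexity Σ_i C(r_i, 2) ≥ 35·C(z/35, 2) = z(z − 35)/(2·35), giving z² − 35z − 35·15·14 ≤ 0 and hence z ≤ (1/2)[35 + √(1225 + 4·7350)] = (1/2)[35 + √30625] ≈ (1/2)(35 + 175) = 105.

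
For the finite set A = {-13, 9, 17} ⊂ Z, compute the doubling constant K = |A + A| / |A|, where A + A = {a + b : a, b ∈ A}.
K = |A + A| / |A| = 6/3 = 2

Enumerate A + A = {a + b : a, b ∈ A}. With |A| = 3, there are |A|^2 = 9 ordered sum pairs; collecting distinct values, A + A = {-26, -4, 4, 18, 26, 34}, so |A + A| = 6. Thus K = 6/3 = 2. For comparison, the minimum possible |A + A| over all 3-element sets is 2·3 − 1 = 5 (so min K = 5/3), attained only by arithmetic progressions.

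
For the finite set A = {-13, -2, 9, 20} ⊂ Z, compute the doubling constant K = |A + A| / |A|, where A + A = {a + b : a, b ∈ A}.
K = |A + A| / |A| = 7/4

Enumerate A + A = {a + b : a, b ∈ A}. With |A| = 4, there are |A|^2 = 16 ordered sum pairs; collecting distinct values, A + A = {-26, -15, -4, 7, 18, 29, 40}, so |A + A| = 7. Thus K = 7/4. Here |A + A| = 2|A| − 1 = 7, the minimum possible — so K = 7/4 is minimal, which holds iff A is an arithmetic progression.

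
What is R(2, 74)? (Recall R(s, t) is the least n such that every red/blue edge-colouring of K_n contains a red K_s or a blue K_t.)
R(2, 74) = 74

R(2, k) = k for all k ≥ 2: in a 2-colouring of K_k, either some edge is red (a red K_2) or all edges are blue (a blue K_k). And K_{73} coloured all-blue has no blue K_74, so R(2, 74) > 73. Hence R(2, 74) = 74.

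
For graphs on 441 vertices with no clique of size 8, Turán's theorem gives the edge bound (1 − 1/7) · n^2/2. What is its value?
Turán density bound = (6/7) · 441^2/2 = 83349

Turán's theorem: ex(n, K_{r+1}) is achieved by the complete r-partite Turán graph T(n, r) with parts as balanced as possible, and is at most (1 − 1/r) · n^2/2. For r = 7, n = 441: the density bound is (6/7) · 194481/2 = 83349. Since 7 ∣ 441, the Turán graph T(441, 7) has parts of equal size 63, and its edge count e(T(441, 7)) = 83349 attains the density bound exactly.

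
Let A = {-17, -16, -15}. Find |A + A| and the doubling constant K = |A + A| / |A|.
K = |A + A| / |A| = 5/3

Enumerate A + A = {a + b : a, b ∈ A}. With |A| = 3, there are |A|^2 = 9 ordered sum pairs; collecting distinct values, A + A = {-34, -33, -32, -31, -30}, so |A + A| = 5. Thus K = 5/3. Here |A + A| = 2|A| − 1 = 5, the minimum possible — so K = 5/3 is minimal, which holds iff A is an arithmetic progression.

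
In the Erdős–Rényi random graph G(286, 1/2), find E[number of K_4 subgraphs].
E[# K_4] = C(286, 4) · (1/2)^C(4, 2) = 272963405 / 2^6 = 4265053.203125

For each 4-subset S of vertices (there are C(286, 4) = 272963405 such S), let X_S = 1 if S induces a K_4 (all C(4, 2) = 6 edges present). Then P(X_S = 1) = (1/2)^6 = 1/64. By linearity of expectation, E[# K_4] = C(286, 4) · (1/2)^6 = 272963405 / 64 = 4265053.203125.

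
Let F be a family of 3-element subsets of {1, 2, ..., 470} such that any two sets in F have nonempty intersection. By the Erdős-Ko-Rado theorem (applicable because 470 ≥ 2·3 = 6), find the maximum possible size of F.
max |F| = C(469, 2) = 109746

Erdős-Ko-Rado (1961): when n ≥ 2k, max |F| = C(n−1, k−1). The bound is attained by the star {A : i ∈ A} for any fixed i ∈ [n]. Here C(470−1, 3−1) = C(469, 2) = 109746.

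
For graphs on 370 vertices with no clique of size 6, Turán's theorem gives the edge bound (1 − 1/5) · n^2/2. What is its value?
Turán density bound = (4/5) · 370^2/2 = 54760

Turán's theorem: ex(n, K_{r+1}) is achieved by the complete r-partite Turán graph T(n, r) with parts as balanced as possible, and is at most (1 − 1/r) · n^2/2. For r = 5, n = 370: the density bound is (4/5) · 136900/2 = 54760. Since 5 ∣ 370, the Turán graph T(370, 5) has parts of equal size 74, and its edge count e(T(370, 5)) = 54760 attains the density bound exactly.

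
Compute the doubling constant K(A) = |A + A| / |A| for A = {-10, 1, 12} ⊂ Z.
K = |A + A| / |A| = 5/3

Enumerate A + A = {a + b : a, b ∈ A}. With |A| = 3, there are |A|^2 = 9 ordered sum pairs; collecting distinct values, A + A = {-20, -9, 2, 13, 24}, so |A + A| = 5. Thus K = 5/3. Here |A + A| = 2|A| − 1 = 5, the minimum possible — so K = 5/3 is minimal, which holds iff A is an arithmetic progression.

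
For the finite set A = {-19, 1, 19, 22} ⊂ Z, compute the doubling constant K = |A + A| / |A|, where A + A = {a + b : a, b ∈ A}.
K = |A + A| / |A| = 10/4 = 5/2

Enumerate A + A = {a + b : a, b ∈ A}. With |A| = 4, there are |A|^2 = 16 ordered sum pairs; collecting distinct values, A + A = {-38, -18, 0, 2, 3, 20, 23, 38, 41, 44}, so |A + A| = 10. Thus K = 10/4 = 5/2. For comparison, the minimum possible |A + A| over all 4-element sets is 2·4 − 1 = 7 (so min K = 7/4), attained only by arithmetic progressions.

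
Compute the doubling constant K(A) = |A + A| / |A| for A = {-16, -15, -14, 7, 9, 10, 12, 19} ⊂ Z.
K = |A + A| / |A| = 30/8 = 15/4

Enumerate A + A = {a + b : a, b ∈ A}. With |A| = 8, there are |A|^2 = 64 ordered sum pairs; collecting distinct values, A + A = {-32, -31, -30, -29, -28, -9, -8, -7, -6, -5, -4, -3, -2, 3, 4, 5, 14, 16, 17, 18, 19, 20, 21, 22, 24, 26, 28, 29, 31, 38}, so |A + A| = 30. Thus K = 30/8 = 15/4. For comparison, the minimum possible |A + A| over all 8-element sets is 2·8 − 1 = 15 (so min K = 15/8), attained only by arithmetic progressions.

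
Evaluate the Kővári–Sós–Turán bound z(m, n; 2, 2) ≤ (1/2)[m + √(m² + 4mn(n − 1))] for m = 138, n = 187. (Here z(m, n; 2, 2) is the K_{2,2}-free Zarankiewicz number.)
z(138, 187; 2, 2) ≤ (1/2)[138 + √(138² + 4·138·187·186)] = (1/2)[138 + √19218708] = 2260.9573

Kővári–Sós–Turán: let r_1, ..., r_138 be the row sums and z = Σ r_i the total number of 1s. Each pair of columns can share at most one row with both entries 1 (else a 2×2 all-ones block appears), so Σ_i C(r_i, 2) ≤ C(187, 2) = 17391. By convexity Σ_i C(r_i, 2) ≥ 138·C(z/138, 2) = z(z − 138)/(2·138), giving z² − 138z − 138·187·186 ≤ 0 and hence z ≤ (1/2)[138 + √(19044 + 4·4799916)] = (1/2)[138 + √19218708] ≈ (1/2)(138 + 4383.9147) = 2260.9573.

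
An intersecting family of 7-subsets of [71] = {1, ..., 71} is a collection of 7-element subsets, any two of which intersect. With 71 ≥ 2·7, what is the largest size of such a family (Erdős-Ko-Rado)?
max |F| = C(70, 6) = 131115985

The Erdős-Ko-Rado theorem states: for n ≥ 2k, an intersecting family of k-subsets of an n-element set has size at most C(n − 1, k − 1), with equality for 'star' families {A ⊆ [n] : |A| = k, i ∈ A} (fix an element i). For n = 71, k = 7: C(70, 6) = 131115985.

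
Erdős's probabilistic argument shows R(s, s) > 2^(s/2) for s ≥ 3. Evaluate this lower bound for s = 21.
2^(21/2) = 1448.1547; so R(21, 21) > 1448.1547

Colour each edge of K_n uniformly at random with red/blue. The expected number of monochromatic K_21 is C(n, 21) · 2 · 2^(−C(21,2)). If C(n, 21) · 2^(1 − C(21,2)) < 1, then with positive probability no monochromatic K_21 exists, so R(21, 21) > n. The standard estimate C(n, 21) ≤ n^21/21! shows this inequality holds whenever n ≤ 2^(21/2) (since 21! · 2^(C(21,2) − 1) > 2^(21^2/2) ≥ n^21). Hence R(21, 21) > 2^(21/2) = 1448.1547.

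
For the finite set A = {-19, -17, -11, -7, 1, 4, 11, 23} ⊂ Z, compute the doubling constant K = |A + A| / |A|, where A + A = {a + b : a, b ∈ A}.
K = |A + A| / |A| = 32/8 = 4

Enumerate A + A = {a + b : a, b ∈ A}. With |A| = 8, there are |A|^2 = 64 ordered sum pairs; collecting distinct values, A + A = {-38, -36, -34, -30, -28, -26, -24, -22, -18, -16, -15, -14, -13, -10, -8, -7, -6, -3, 0, 2, 4, 5, 6, 8, 12, 15, 16, 22, 24, 27, 34, 46}, so |A + A| = 32. Thus K = 32/8 = 4. For comparison, the minimum possible |A + A| over all 8-element sets is 2·8 − 1 = 15 (so min K = 15/8), attained only by arithmetic progressions.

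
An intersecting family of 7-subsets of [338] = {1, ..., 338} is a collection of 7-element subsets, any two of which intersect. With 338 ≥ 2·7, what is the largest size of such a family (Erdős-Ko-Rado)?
max |F| = C(337, 6) = 1945406098104

Erdős-Ko-Rado (1961): when n ≥ 2k, max |F| = C(n−1, k−1). The bound is attained by the star {A : i ∈ A} for any fixed i ∈ [n]. Here C(338−1, 7−1) = C(337, 6) = 1945406098104.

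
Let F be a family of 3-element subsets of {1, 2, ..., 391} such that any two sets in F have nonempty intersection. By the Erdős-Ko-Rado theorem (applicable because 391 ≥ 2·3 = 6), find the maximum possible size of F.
max |F| = C(390, 2) = 75855

Erdős-Ko-Rado (1961): when n ≥ 2k, max |F| = C(n−1, k−1). The bound is attained by the star {A : i ∈ A} for any fixed i ∈ [n]. Here C(391−1, 3−1) = C(390, 2) = 75855.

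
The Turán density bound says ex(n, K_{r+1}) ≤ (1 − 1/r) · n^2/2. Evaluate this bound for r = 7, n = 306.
Turán density bound = (6/7) · 306^2/2 = 280908/7 ≈ 40129.7143

Turán's theorem: ex(n, K_{r+1}) is achieved by the complete r-partite Turán graph T(n, r) with parts as balanced as possible, and is at most (1 − 1/r) · n^2/2. For r = 7, n = 306: the density bound is (6/7) · 93636/2 = 280908/7 ≈ 40129.7143. The integer-valued extremum is e(T(306, 7)) = 40129, which is strictly less than the density bound 280908/7 since 7 ∤ 306 (the parts of T(306, 7) cannot all be equal).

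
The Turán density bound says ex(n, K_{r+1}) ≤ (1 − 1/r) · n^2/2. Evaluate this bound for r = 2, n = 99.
Turán density bound = (1/2) · 99^2/2 = 9801/4 ≈ 2450.25

Turán's theorem: ex(n, K_{r+1}) is achieved by the complete r-partite Turán graph T(n, r) with parts as balanced as possible, and is at most (1 − 1/r) · n^2/2. For r = 2, n = 99: the density bound is (1/2) · 9801/2 = 9801/4 ≈ 2450.25. The integer-valued extremum is e(T(99, 2)) = 2450, which is strictly less than the density bound 9801/4 since 2 ∤ 99 (the parts of T(99, 2) cannot all be equal).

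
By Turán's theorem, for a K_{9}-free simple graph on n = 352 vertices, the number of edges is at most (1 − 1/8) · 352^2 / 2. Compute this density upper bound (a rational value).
Turán density bound = (7/8) · 352^2/2 = 54208

Turán's theorem: ex(n, K_{r+1}) is achieved by the complete r-partite Turán graph T(n, r) with parts as balanced as possible, and is at most (1 − 1/r) · n^2/2. For r = 8, n = 352: the density bound is (7/8) · 123904/2 = 54208. Since 8 ∣ 352, the Turán graph T(352, 8) has parts of equal size 44, and its edge count e(T(352, 8)) = 54208 attains the density bound exactly.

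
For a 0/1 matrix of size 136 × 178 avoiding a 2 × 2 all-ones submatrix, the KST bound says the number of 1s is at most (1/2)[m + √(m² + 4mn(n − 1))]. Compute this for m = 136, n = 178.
z(136, 178; 2, 2) ≤ (1/2)[136 + √(136² + 4·136·178·177)] = (1/2)[136 + √17157760] = 2139.0963

Kővári–Sós–Turán: let r_1, ..., r_136 be the row sums and z = Σ r_i the total number of 1s. Each pair of columns can share at most one row with both entries 1 (else a 2×2 all-ones block appears), so Σ_i C(r_i, 2) ≤ C(178, 2) = 15753. By convexity Σ_i C(r_i, 2) ≥ 136·C(z/136, 2) = z(z − 136)/(2·136), giving z² − 136z − 136·178·177 ≤ 0 and hence z ≤ (1/2)[136 + √(18496 + 4·4284816)] = (1/2)[136 + √17157760] ≈ (1/2)(136 + 4142.1927) = 2139.0963.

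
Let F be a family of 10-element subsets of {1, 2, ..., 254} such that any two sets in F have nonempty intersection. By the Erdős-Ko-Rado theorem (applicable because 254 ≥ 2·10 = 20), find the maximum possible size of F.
max |F| = C(253, 9) = 10134934163979625

Erdős-Ko-Rado (1961): when n ≥ 2k, max |F| = C(n−1, k−1). The bound is attained by the star {A : i ∈ A} for any fixed i ∈ [n]. Here C(254−1, 10−1) = C(253, 9) = 10134934163979625.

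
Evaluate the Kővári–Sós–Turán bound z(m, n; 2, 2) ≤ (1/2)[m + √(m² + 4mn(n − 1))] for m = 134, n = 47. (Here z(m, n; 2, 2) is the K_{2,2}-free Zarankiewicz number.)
z(134, 47; 2, 2) ≤ (1/2)[134 + √(134² + 4·134·47·46)] = (1/2)[134 + √1176788] = 609.3993

Kővári–Sós–Turán: let r_1, ..., r_134 be the row sums and z = Σ r_i the total number of 1s. Each pair of columns can share at most one row with both entries 1 (else a 2×2 all-ones block appears), so Σ_i C(r_i, 2) ≤ C(47, 2) = 1081. By convexity Σ_i C(r_i, 2) ≥ 134·C(z/134, 2) = z(z − 134)/(2·134), giving z² − 134z − 134·47·46 ≤ 0 and hence z ≤ (1/2)[134 + √(17956 + 4·289708)] = (1/2)[134 + √1176788] ≈ (1/2)(134 + 1084.7986) = 609.3993.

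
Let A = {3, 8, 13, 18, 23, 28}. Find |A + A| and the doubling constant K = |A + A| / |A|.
K = |A + A| / |A| = 11/6

Enumerate A + A = {a + b : a, b ∈ A}. With |A| = 6, there are |A|^2 = 36 ordered sum pairs; collecting distinct values, A + A = {6, 11, 16, 21, 26, 31, 36, 41, 46, 51, 56}, so |A + A| = 11. Thus K = 11/6. Here |A + A| = 2|A| − 1 = 11, the minimum possible — so K = 11/6 is minimal, which holds iff A is an arithmetic progression.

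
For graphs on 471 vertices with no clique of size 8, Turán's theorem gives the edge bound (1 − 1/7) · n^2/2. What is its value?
Turán density bound = (6/7) · 471^2/2 = 665523/7 ≈ 95074.7143

Turán's theorem: ex(n, K_{r+1}) is achieved by the complete r-partite Turán graph T(n, r) with parts as balanced as possible, and is at most (1 − 1/r) · n^2/2. For r = 7, n = 471: the density bound is (6/7) · 221841/2 = 665523/7 ≈ 95074.7143. The integer-valued extremum is e(T(471, 7)) = 95074, which is strictly less than the density bound 665523/7 since 7 ∤ 471 (the parts of T(471, 7) cannot all be equal).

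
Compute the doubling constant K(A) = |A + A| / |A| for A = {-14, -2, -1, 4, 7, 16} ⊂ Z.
K = |A + A| / |A| = 19/6

Enumerate A + A = {a + b : a, b ∈ A}. With |A| = 6, there are |A|^2 = 36 ordered sum pairs; collecting distinct values, A + A = {-28, -16, -15, -10, -7, -4, -3, -2, 2, 3, 5, 6, 8, 11, 14, 15, 20, 23, 32}, so |A + A| = 19. Thus K = 19/6. For comparison, the minimum possible |A + A| over all 6-element sets is 2·6 − 1 = 11 (so min K = 11/6), attained only by arithmetic progressions.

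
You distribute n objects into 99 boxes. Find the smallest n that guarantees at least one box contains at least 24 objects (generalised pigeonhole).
n = (24 − 1)·99 + 1 = 2278

By the generalised pigeonhole principle, to guarantee some box contains ≥ r objects we need more than (r − 1) · k objects total. Threshold: n = (r − 1) · k + 1. With r = 24 and k = 99: n = 23 · 99 + 1 = 2277 + 1 = 2278. For n = 2277 = 23 · 99, we can put exactly 23 objects in every box, avoiding 24 in any single one — so 2278 is tight.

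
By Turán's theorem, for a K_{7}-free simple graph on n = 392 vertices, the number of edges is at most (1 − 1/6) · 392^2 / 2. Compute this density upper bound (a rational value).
Turán density bound = (5/6) · 392^2/2 = 192080/3 ≈ 64026.6667

Turán's theorem: ex(n, K_{r+1}) is achieved by the complete r-partite Turán graph T(n, r) with parts as balanced as possible, and is at most (1 − 1/r) · n^2/2. For r = 6, n = 392: the density bound is (5/6) · 153664/2 = 192080/3 ≈ 64026.6667. The integer-valued extremum is e(T(392, 6)) = 64026, which is strictly less than the density bound 192080/3 since 6 ∤ 392 (the parts of T(392, 6) cannot all be equal).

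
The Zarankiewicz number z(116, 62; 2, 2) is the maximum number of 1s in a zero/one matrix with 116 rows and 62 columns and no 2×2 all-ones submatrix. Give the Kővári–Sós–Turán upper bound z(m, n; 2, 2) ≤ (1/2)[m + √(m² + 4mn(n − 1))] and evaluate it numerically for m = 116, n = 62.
z(116, 62; 2, 2) ≤ (1/2)[116 + √(116² + 4·116·62·61)] = (1/2)[116 + √1768304] = 722.888

Kővári–Sós–Turán: let r_1, ..., r_116 be the row sums and z = Σ r_i the total number of 1s. Each pair of columns can share at most one row with both entries 1 (else a 2×2 all-ones block appears), so Σ_i C(r_i, 2) ≤ C(62, 2) = 1891. By convexity Σ_i C(r_i, 2) ≥ 116·C(z/116, 2) = z(z − 116)/(2·116), giving z² − 116z − 116·62·61 ≤ 0 and hence z ≤ (1/2)[116 + √(13456 + 4·438712)] = (1/2)[116 + √1768304] ≈ (1/2)(116 + 1329.7759) = 722.888.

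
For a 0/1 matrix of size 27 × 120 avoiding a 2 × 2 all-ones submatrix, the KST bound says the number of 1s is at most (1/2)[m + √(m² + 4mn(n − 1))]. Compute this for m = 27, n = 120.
z(27, 120; 2, 2) ≤ (1/2)[27 + √(27² + 4·27·120·119)] = (1/2)[27 + √1542969] = 634.5815

Kővári–Sós–Turán: let r_1, ..., r_27 be the row sums and z = Σ r_i the total number of 1s. Each pair of columns can share at most one row with both entries 1 (else a 2×2 all-ones block appears), so Σ_i C(r_i, 2) ≤ C(120, 2) = 7140. By convexity Σ_i C(r_i, 2) ≥ 27·C(z/27, 2) = z(z − 27)/(2·27), giving z² − 27z − 27·120·119 ≤ 0 and hence z ≤ (1/2)[27 + √(729 + 4·385560)] = (1/2)[27 + √1542969] ≈ (1/2)(27 + 1242.163) = 634.5815.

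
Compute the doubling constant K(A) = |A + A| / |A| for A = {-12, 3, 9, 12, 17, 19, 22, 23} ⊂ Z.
K = |A + A| / |A| = 33/8

Enumerate A + A = {a + b : a, b ∈ A}. With |A| = 8, there are |A|^2 = 64 ordered sum pairs; collecting distinct values, A + A = {-24, -9, -3, 0, 5, 6, 7, 10, 11, 12, 15, 18, 20, 21, 22, 24, 25, 26, 28, 29, 31, 32, 34, 35, 36, 38, 39, 40, 41, 42, 44, 45, 46}, so |A + A| = 33. Thus K = 33/8. For comparison, the minimum possible |A + A| over all 8-element sets is 2·8 − 1 = 15 (so min K = 15/8), attained only by arithmetic progressions.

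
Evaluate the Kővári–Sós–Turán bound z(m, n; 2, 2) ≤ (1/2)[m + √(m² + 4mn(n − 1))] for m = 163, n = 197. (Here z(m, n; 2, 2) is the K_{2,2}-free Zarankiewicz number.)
z(163, 197; 2, 2) ≤ (1/2)[163 + √(163² + 4·163·197·196)] = (1/2)[163 + √25201593] = 2591.5594

Kővári–Sós–Turán: let r_1, ..., r_163 be the row sums and z = Σ r_i the total number of 1s. Each pair of columns can share at most one row with both entries 1 (else a 2×2 all-ones block appears), so Σ_i C(r_i, 2) ≤ C(197, 2) = 19306. By convexity Σ_i C(r_i, 2) ≥ 163·C(z/163, 2) = z(z − 163)/(2·163), giving z² − 163z − 163·197·196 ≤ 0 and hence z ≤ (1/2)[163 + √(26569 + 4·6293756)] = (1/2)[163 + √25201593] ≈ (1/2)(163 + 5020.1188) = 2591.5594.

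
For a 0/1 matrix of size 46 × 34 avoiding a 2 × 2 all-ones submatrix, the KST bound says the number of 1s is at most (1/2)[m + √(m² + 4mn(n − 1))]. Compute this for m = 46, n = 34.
z(46, 34; 2, 2) ≤ (1/2)[46 + √(46² + 4·46·34·33)] = (1/2)[46 + √208564] = 251.344

Kővári–Sós–Turán: let r_1, ..., r_46 be the row sums and z = Σ r_i the total number of 1s. Each pair of columns can share at most one row with both entries 1 (else a 2×2 all-ones block appears), so Σ_i C(r_i, 2) ≤ C(34, 2) = 561. By convexity Σ_i C(r_i, 2) ≥ 46·C(z/46, 2) = z(z − 46)/(2·46), giving z² − 46z − 46·34·33 ≤ 0 and hence z ≤ (1/2)[46 + √(2116 + 4·51612)] = (1/2)[46 + √208564] ≈ (1/2)(46 + 456.6881) = 251.344.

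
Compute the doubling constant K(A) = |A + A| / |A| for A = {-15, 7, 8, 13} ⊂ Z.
K = |A + A| / |A| = 10/4 = 5/2

Enumerate A + A = {a + b : a, b ∈ A}. With |A| = 4, there are |A|^2 = 16 ordered sum pairs; collecting distinct values, A + A = {-30, -8, -7, -2, 14, 15, 16, 20, 21, 26}, so |A + A| = 10. Thus K = 10/4 = 5/2. For comparison, the minimum possible |A + A| over all 4-element sets is 2·4 − 1 = 7 (so min K = 7/4), attained only by arithmetic progressions.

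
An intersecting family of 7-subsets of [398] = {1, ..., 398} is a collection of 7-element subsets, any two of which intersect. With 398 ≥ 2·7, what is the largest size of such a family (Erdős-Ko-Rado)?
max |F| = C(397, 6) = 5235101798388

Erdős-Ko-Rado (1961): when n ≥ 2k, max |F| = C(n−1, k−1). The bound is attained by the star {A : i ∈ A} for any fixed i ∈ [n]. Here C(398−1, 7−1) = C(397, 6) = 5235101798388.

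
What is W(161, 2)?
W(161, 2) = 161 + 1 = 162

A 2-term AP is any pair of integers, so a monochromatic 2-AP exists iff some colour is used at least twice. With 161 colours, the colouring i ↦ i on {1, ..., 161} uses each colour once, avoiding any monochromatic pair, so W(161, 2) > 161. For {1, ..., 162}, pigeonhole forces two integers of the same colour, which form a monochromatic 2-AP. Hence W(161, 2) = 162.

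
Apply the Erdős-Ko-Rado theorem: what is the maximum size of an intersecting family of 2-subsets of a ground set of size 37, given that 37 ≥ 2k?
max |F| = C(36, 1) = 36

Erdős-Ko-Rado (1961): when n ≥ 2k, max |F| = C(n−1, k−1). The bound is attained by the star {A : i ∈ A} for any fixed i ∈ [n]. Here C(37−1, 2−1) = C(36, 1) = 36.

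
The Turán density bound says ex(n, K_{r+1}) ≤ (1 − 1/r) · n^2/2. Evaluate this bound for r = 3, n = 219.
Turán density bound = (2/3) · 219^2/2 = 15987

Turán's theorem: ex(n, K_{r+1}) is achieved by the complete r-partite Turán graph T(n, r) with parts as balanced as possible, and is at most (1 − 1/r) · n^2/2. For r = 3, n = 219: the density bound is (2/3) · 47961/2 = 15987. Since 3 ∣ 219, the Turán graph T(219, 3) has parts of equal size 73, and its edge count e(T(219, 3)) = 15987 attains the density bound exactly.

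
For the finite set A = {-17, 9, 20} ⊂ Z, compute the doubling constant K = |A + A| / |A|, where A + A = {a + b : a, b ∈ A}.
K = |A + A| / |A| = 6/3 = 2

Enumerate A + A = {a + b : a, b ∈ A}. With |A| = 3, there are |A|^2 = 9 ordered sum pairs; collecting distinct values, A + A = {-34, -8, 3, 18, 29, 40}, so |A + A| = 6. Thus K = 6/3 = 2. For comparison, the minimum possible |A + A| over all 3-element sets is 2·3 − 1 = 5 (so min K = 5/3), attained only by arithmetic progressions.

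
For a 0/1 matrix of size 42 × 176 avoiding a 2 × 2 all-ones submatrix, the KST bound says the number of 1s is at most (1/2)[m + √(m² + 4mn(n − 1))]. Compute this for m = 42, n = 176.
z(42, 176; 2, 2) ≤ (1/2)[42 + √(42² + 4·42·176·175)] = (1/2)[42 + √5176164] = 1158.5592

Kővári–Sós–Turán: let r_1, ..., r_42 be the row sums and z = Σ r_i the total number of 1s. Each pair of columns can share at most one row with both entries 1 (else a 2×2 all-ones block appears), so Σ_i C(r_i, 2) ≤ C(176, 2) = 15400. By convexity Σ_i C(r_i, 2) ≥ 42·C(z/42, 2) = z(z − 42)/(2·42), giving z² − 42z − 42·176·175 ≤ 0 and hence z ≤ (1/2)[42 + √(1764 + 4·1293600)] = (1/2)[42 + √5176164] ≈ (1/2)(42 + 2275.1185) = 1158.5592.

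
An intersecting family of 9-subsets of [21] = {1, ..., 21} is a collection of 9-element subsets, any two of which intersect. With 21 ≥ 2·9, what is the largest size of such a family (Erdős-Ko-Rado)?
max |F| = C(20, 8) = 125970

The Erdős-Ko-Rado theorem states: for n ≥ 2k, an intersecting family of k-subsets of an n-element set has size at most C(n − 1, k − 1), with equality for 'star' families {A ⊆ [n] : |A| = k, i ∈ A} (fix an element i). For n = 21, k = 9: C(20, 8) = 125970.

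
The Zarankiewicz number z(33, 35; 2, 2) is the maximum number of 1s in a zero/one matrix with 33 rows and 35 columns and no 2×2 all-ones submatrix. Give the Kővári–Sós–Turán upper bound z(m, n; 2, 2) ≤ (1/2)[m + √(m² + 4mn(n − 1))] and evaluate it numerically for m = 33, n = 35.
z(33, 35; 2, 2) ≤ (1/2)[33 + √(33² + 4·33·35·34)] = (1/2)[33 + √158169] = 215.3523

Kővári–Sós–Turán: let r_1, ..., r_33 be the row sums and z = Σ r_i the total number of 1s. Each pair of columns can share at most one row with both entries 1 (else a 2×2 all-ones block appears), so Σ_i C(r_i, 2) ≤ C(35, 2) = 595. By convexity Σ_i C(r_i, 2) ≥ 33·C(z/33, 2) = z(z − 33)/(2·33), giving z² − 33z − 33·35·34 ≤ 0 and hence z ≤ (1/2)[33 + √(1089 + 4·39270)] = (1/2)[33 + √158169] ≈ (1/2)(33 + 397.7047) = 215.3523.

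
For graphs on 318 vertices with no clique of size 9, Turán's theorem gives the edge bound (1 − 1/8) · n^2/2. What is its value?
Turán density bound = (7/8) · 318^2/2 = 176967/4 ≈ 44241.75

Turán's theorem: ex(n, K_{r+1}) is achieved by the complete r-partite Turán graph T(n, r) with parts as balanced as possible, and is at most (1 − 1/r) · n^2/2. For r = 8, n = 318: the density bound is (7/8) · 101124/2 = 176967/4 ≈ 44241.75. The integer-valued extremum is e(T(318, 8)) = 44241, which is strictly less than the density bound 176967/4 since 8 ∤ 318 (the parts of T(318, 8) cannot all be equal).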